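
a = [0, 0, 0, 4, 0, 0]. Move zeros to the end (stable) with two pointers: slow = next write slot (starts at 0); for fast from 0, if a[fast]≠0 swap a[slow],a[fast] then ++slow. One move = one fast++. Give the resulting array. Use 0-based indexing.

(s=0,f=0) a[fast]=0 → fast++
(s=0,f=1) a[fast]=0 → fast++
(s=0,f=2) a[fast]=0 → fast++
(s=0,f=3) a[fast]=4≠0 swap→a[0]=4 → slow++,fast++
(s=1,f=4) a[fast]=0 → fast++
(s=1,f=5) a[fast]=0 → fast++

[4, 0, 0, 0, 0, 0]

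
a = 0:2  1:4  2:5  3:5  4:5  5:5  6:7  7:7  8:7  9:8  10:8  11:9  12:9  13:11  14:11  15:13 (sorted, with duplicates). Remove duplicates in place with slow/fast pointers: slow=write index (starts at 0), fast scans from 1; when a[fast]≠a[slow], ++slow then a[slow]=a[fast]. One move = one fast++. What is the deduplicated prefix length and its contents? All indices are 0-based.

slow=0 fast=1: a[fast]=4≠a[slow]=2 write a[1]=4, slow++,fast++
slow=1 fast=2: a[fast]=5≠a[slow]=4 write a[2]=5, slow++,fast++
slow=2 fast=3: a[fast]=5=a[slow] dup, fast++
slow=2 fast=4: a[fast]=5=a[slow] dup, fast++
slow=2 fast=5: a[fast]=5=a[slow] dup, fast++
slow=2 fast=6: a[fast]=7≠a[slow]=5 write a[3]=7, slow++,fast++
slow=3 fast=7: a[fast]=7=a[slow] dup, fast++
slow=3 fast=8: a[fast]=7=a[slow] dup, fast++
slow=3 fast=9: a[fast]=8≠a[slow]=7 write a[4]=8, slow++,fast++
slow=4 fast=10: a[fast]=8=a[slow] dup, fast++
slow=4 fast=11: a[fast]=9≠a[slow]=8 write a[5]=9, slow++,fast++
slow=5 fast=12: a[fast]=9=a[slow] dup, fast++
slow=5 fast=13: a[fast]=11≠a[slow]=9 write a[6]=11, slow++,fast++
slow=6 fast=14: a[fast]=11=a[slow] dup, fast++
slow=6 fast=15: a[fast]=13≠a[slow]=11 write a[7]=13, slow++,fast++

length 8; prefix = [2, 4, 5, 7, 8, 9, 11, 13]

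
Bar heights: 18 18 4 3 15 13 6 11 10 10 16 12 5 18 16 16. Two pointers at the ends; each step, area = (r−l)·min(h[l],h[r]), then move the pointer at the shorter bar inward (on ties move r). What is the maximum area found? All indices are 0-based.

l=0 r=15: min(18,16)*15=240 best=240 *, r--
l=0 r=14: min(18,16)*14=224 best=240, r--
l=0 r=13: min(18,18)*13=234 best=240, r--
l=0 r=12: min(18,5)*12=60 best=240, r--
l=0 r=11: min(18,12)*11=132 best=240, r--
l=0 r=10: min(18,16)*10=160 best=240, r--
l=0 r=9: min(18,10)*9=90 best=240, r--
l=0 r=8: min(18,10)*8=80 best=240, r--
l=0 r=7: min(18,11)*7=77 best=240, r--
l=0 r=6: min(18,6)*6=36 best=240, r--
l=0 r=5: min(18,13)*5=65 best=240, r--
l=0 r=4: min(18,15)*4=60 best=240, r--
l=0 r=3: min(18,3)*3=9 best=240, r--
l=0 r=2: min(18,4)*2=8 best=240, r--
l=0 r=1: min(18,18)*1=18 best=240, r--

max area = 240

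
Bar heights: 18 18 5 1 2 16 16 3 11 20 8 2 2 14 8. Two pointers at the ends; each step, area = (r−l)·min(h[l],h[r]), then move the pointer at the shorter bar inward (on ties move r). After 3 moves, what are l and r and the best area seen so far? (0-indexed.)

l=0, r=11, best area=182

[0,14] min(18,8)*14=112 best=112 * → r--
[0,13] min(18,14)*13=182 best=182 * → r--
[0,12] min(18,2)*12=24 best=182 → r--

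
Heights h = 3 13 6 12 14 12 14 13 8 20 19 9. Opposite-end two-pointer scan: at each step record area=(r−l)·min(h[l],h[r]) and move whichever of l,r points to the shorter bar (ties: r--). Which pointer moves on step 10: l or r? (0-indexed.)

l=0 r=11: min(3,9)*11=33 best=33 *, l++
l=1 r=11: min(13,9)*10=90 best=90 *, r--
l=1 r=10: min(13,19)*9=117 best=117 *, l++
l=2 r=10: min(6,19)*8=48 best=117, l++
l=3 r=10: min(12,19)*7=84 best=117, l++
l=4 r=10: min(14,19)*6=84 best=117, l++
l=5 r=10: min(12,19)*5=60 best=117, l++
l=6 r=10: min(14,19)*4=56 best=117, l++
l=7 r=10: min(13,19)*3=39 best=117, l++
l=8 r=10: min(8,19)*2=16 best=117, l++

l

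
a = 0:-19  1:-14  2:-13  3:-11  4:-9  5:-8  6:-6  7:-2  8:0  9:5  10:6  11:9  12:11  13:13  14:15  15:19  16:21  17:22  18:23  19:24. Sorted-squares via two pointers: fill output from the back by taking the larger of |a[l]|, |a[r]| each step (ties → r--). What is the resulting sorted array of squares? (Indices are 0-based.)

l=0 r=19: |-19|<=|24| out[19]=576, r--
l=0 r=18: |-19|<=|23| out[18]=529, r--
l=0 r=17: |-19|<=|22| out[17]=484, r--
l=0 r=16: |-19|<=|21| out[16]=441, r--
l=0 r=15: |-19|<=|19| out[15]=361, r--
l=0 r=14: |-19|>|15| out[14]=361, l++
l=1 r=14: |-14|<=|15| out[13]=225, r--
l=1 r=13: |-14|>|13| out[12]=196, l++
l=2 r=13: |-13|<=|13| out[11]=169, r--
l=2 r=12: |-13|>|11| out[10]=169, l++
l=3 r=12: |-11|<=|11| out[9]=121, r--
l=3 r=11: |-11|>|9| out[8]=121, l++
l=4 r=11: |-9|<=|9| out[7]=81, r--
l=4 r=10: |-9|>|6| out[6]=81, l++
l=5 r=10: |-8|>|6| out[5]=64, l++
l=6 r=10: |-6|<=|6| out[4]=36, r--
l=6 r=9: |-6|>|5| out[3]=36, l++
l=7 r=9: |-2|<=|5| out[2]=25, r--
l=7 r=8: |-2|>|0| out[1]=4, l++
l=8 r=8: |0|<=|0| out[0]=0, r--

[0, 4, 25, 36, 36, 64, 81, 81, 121, 121, 169, 169, 196, 225, 361, 361, 441, 484, 529, 576]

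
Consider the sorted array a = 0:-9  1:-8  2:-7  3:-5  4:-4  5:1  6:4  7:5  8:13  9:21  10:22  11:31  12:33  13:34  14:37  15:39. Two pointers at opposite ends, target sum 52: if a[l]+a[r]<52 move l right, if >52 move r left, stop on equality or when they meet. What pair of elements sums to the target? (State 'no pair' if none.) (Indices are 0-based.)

(13, 39)

l=0 r=15: -9+39=30 <52, l++
l=1 r=15: -8+39=31 <52, l++
l=2 r=15: -7+39=32 <52, l++
l=3 r=15: -5+39=34 <52, l++
l=4 r=15: -4+39=35 <52, l++
l=5 r=15: 1+39=40 <52, l++
l=6 r=15: 4+39=43 <52, l++
l=7 r=15: 5+39=44 <52, l++
l=8 r=15: 13+39=52, found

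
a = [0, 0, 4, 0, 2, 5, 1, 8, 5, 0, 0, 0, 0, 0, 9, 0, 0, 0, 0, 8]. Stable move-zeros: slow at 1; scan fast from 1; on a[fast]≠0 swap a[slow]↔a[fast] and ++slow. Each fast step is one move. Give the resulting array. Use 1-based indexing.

[4, 2, 5, 1, 8, 5, 9, 8, 0, 0, 0, 0, 0, 0, 0, 0, 0, 0, 0, 0]

slow=1 fast=1: a[fast]=0, fast++
slow=1 fast=2: a[fast]=0, fast++
slow=1 fast=3: a[fast]=4≠0 swap→a[1]=4, slow++,fast++
slow=2 fast=4: a[fast]=0, fast++
slow=2 fast=5: a[fast]=2≠0 swap→a[2]=2, slow++,fast++
slow=3 fast=6: a[fast]=5≠0 swap→a[3]=5, slow++,fast++
slow=4 fast=7: a[fast]=1≠0 swap→a[4]=1, slow++,fast++
slow=5 fast=8: a[fast]=8≠0 swap→a[5]=8, slow++,fast++
slow=6 fast=9: a[fast]=5≠0 swap→a[6]=5, slow++,fast++
slow=7 fast=10: a[fast]=0, fast++
slow=7 fast=11: a[fast]=0, fast++
slow=7 fast=12: a[fast]=0, fast++
slow=7 fast=13: a[fast]=0, fast++
slow=7 fast=14: a[fast]=0, fast++
slow=7 fast=15: a[fast]=9≠0 swap→a[7]=9, slow++,fast++
slow=8 fast=16: a[fast]=0, fast++
slow=8 fast=17: a[fast]=0, fast++
slow=8 fast=18: a[fast]=0, fast++
slow=8 fast=19: a[fast]=0, fast++
slow=8 fast=20: a[fast]=8≠0 swap→a[8]=8, slow++,fast++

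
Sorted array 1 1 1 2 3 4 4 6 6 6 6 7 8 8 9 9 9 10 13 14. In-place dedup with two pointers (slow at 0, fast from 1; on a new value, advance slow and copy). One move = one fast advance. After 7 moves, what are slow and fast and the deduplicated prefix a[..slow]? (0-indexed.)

slow=4, fast=8, prefix=[1, 2, 3, 4, 6]

slow=0 fast=1: a[fast]=1=a[slow] dup, fast++
slow=0 fast=2: a[fast]=1=a[slow] dup, fast++
slow=0 fast=3: a[fast]=2≠a[slow]=1 write a[1]=2, slow++,fast++
slow=1 fast=4: a[fast]=3≠a[slow]=2 write a[2]=3, slow++,fast++
slow=2 fast=5: a[fast]=4≠a[slow]=3 write a[3]=4, slow++,fast++
slow=3 fast=6: a[fast]=4=a[slow] dup, fast++
slow=3 fast=7: a[fast]=6≠a[slow]=4 write a[4]=6, slow++,fast++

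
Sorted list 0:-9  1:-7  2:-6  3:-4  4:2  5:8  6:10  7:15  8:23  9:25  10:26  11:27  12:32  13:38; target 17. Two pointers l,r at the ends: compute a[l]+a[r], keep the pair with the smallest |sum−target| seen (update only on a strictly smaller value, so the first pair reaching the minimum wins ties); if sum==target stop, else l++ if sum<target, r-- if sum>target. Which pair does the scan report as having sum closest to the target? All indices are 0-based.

l=0 r=13: -9+38=29 d=12 *, r--
l=0 r=12: -9+32=23 d=6 *, r--
l=0 r=11: -9+27=18 d=1 *, r--
l=0 r=10: -9+26=17 d=0 *, stop

pair (-9, 26) with sum 17 (|Δ|=0)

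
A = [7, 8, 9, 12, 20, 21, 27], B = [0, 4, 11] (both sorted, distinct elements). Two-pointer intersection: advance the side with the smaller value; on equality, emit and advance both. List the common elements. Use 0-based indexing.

[i=0,j=0] 7>0 → j++
[i=0,j=1] 7>4 → j++
[i=0,j=2] 7<11 → i++
[i=1,j=2] 8<11 → i++
[i=2,j=2] 9<11 → i++
[i=3,j=2] 12>11 → j++

intersection = []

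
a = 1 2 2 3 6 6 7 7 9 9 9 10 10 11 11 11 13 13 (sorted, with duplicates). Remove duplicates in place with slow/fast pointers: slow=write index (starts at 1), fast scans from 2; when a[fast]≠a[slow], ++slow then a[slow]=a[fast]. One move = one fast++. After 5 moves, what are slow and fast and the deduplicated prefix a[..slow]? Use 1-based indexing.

slow=4, fast=7, prefix=[1, 2, 3, 6]

slow=1 fast=2: a[fast]=2≠a[slow]=1 write a[2]=2, slow++,fast++
slow=2 fast=3: a[fast]=2=a[slow] dup, fast++
slow=2 fast=4: a[fast]=3≠a[slow]=2 write a[3]=3, slow++,fast++
slow=3 fast=5: a[fast]=6≠a[slow]=3 write a[4]=6, slow++,fast++
slow=4 fast=6: a[fast]=6=a[slow] dup, fast++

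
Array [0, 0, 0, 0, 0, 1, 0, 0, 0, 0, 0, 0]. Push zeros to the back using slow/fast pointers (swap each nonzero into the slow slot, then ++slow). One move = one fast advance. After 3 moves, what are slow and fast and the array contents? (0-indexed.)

slow=0, fast=3, a=[0, 0, 0, 0, 0, 1, 0, 0, 0, 0, 0, 0]

slow=0 fast=0: a[fast]=0, fast++
slow=0 fast=1: a[fast]=0, fast++
slow=0 fast=2: a[fast]=0, fast++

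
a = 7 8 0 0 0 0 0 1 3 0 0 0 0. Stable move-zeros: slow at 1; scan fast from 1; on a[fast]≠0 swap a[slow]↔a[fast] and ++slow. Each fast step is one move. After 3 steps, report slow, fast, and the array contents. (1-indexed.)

slow=3, fast=4, a=[7, 8, 0, 0, 0, 0, 0, 1, 3, 0, 0, 0, 0]

(s=1,f=1) a[fast]=7≠0 swap→a[1]=7 → slow++,fast++
(s=2,f=2) a[fast]=8≠0 swap→a[2]=8 → slow++,fast++
(s=3,f=3) a[fast]=0 → fast++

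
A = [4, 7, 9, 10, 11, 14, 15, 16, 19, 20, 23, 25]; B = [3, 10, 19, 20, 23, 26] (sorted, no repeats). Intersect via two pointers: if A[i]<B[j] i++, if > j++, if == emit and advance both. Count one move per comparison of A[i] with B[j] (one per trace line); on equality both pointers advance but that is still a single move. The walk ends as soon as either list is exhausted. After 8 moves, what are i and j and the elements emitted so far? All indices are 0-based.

i=0 j=0: 4>3, j++
i=0 j=1: 4<10, i++
i=1 j=1: 7<10, i++
i=2 j=1: 9<10, i++
i=3 j=1: 10==10 emit, i++,j++
i=4 j=2: 11<19, i++
i=5 j=2: 14<19, i++
i=6 j=2: 15<19, i++

i=7, j=2, emitted=[10]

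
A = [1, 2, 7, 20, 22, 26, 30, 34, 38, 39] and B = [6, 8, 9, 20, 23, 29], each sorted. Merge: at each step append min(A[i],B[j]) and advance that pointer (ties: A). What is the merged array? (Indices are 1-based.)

[1, 2, 6, 7, 8, 9, 20, 20, 22, 23, 26, 29, 30, 34, 38, 39]

[i=1,j=1] A[i]=1<=B[j]=6 take 1 → i++
[i=2,j=1] A[i]=2<=B[j]=6 take 2 → i++
[i=3,j=1] A[i]=7>B[j]=6 take 6 → j++
[i=3,j=2] A[i]=7<=B[j]=8 take 7 → i++
[i=4,j=2] A[i]=20>B[j]=8 take 8 → j++
[i=4,j=3] A[i]=20>B[j]=9 take 9 → j++
[i=4,j=4] A[i]=20<=B[j]=20 take 20 → i++
[i=5,j=4] A[i]=22>B[j]=20 take 20 → j++
[i=5,j=5] A[i]=22<=B[j]=23 take 22 → i++
[i=6,j=5] A[i]=26>B[j]=23 take 23 → j++
[i=6,j=6] A[i]=26<=B[j]=29 take 26 → i++
[i=7,j=6] A[i]=30>B[j]=29 take 29 → j++
[i=7,j=7] B done, take A[i]=30 → i++
[i=8,j=7] B done, take A[i]=34 → i++
[i=9,j=7] B done, take A[i]=38 → i++
[i=10,j=7] B done, take A[i]=39 → i++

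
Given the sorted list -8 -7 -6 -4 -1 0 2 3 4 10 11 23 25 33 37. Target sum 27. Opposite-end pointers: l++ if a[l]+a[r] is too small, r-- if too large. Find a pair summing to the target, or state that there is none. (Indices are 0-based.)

(-6, 33)

[0,14] -8+37=29 >27 → r--
[0,13] -8+33=25 <27 → l++
[1,13] -7+33=26 <27 → l++
[2,13] -6+33=27 → found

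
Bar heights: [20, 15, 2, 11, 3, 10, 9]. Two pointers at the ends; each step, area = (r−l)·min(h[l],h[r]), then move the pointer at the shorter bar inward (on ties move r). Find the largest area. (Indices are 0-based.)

[0,6] min(20,9)*6=54 best=54 * → r--
[0,5] min(20,10)*5=50 best=54 → r--
[0,4] min(20,3)*4=12 best=54 → r--
[0,3] min(20,11)*3=33 best=54 → r--
[0,2] min(20,2)*2=4 best=54 → r--
[0,1] min(20,15)*1=15 best=54 → r--

max area = 54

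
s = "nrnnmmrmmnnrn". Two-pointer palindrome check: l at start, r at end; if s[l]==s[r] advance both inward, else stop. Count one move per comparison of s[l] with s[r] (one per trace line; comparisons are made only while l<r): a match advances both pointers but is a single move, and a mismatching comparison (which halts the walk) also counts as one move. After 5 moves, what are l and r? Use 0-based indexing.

l=0 r=12: 'n'=='n', l++,r--
l=1 r=11: 'r'=='r', l++,r--
l=2 r=10: 'n'=='n', l++,r--
l=3 r=9: 'n'=='n', l++,r--
l=4 r=8: 'm'=='m', l++,r--

l=5, r=7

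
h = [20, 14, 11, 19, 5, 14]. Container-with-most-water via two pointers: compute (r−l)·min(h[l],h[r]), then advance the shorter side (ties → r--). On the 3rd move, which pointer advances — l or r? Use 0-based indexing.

r

[0,5] min(20,14)*5=70 best=70 * → r--
[0,4] min(20,5)*4=20 best=70 → r--
[0,3] min(20,19)*3=57 best=70 → r--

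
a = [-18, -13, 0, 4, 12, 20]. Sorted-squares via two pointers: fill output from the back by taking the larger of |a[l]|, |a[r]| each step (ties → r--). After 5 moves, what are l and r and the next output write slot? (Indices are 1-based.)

l=3, r=3, next write slot=1

l=1 r=6: |-18|<=|20| out[6]=400, r--
l=1 r=5: |-18|>|12| out[5]=324, l++
l=2 r=5: |-13|>|12| out[4]=169, l++
l=3 r=5: |0|<=|12| out[3]=144, r--
l=3 r=4: |0|<=|4| out[2]=16, r--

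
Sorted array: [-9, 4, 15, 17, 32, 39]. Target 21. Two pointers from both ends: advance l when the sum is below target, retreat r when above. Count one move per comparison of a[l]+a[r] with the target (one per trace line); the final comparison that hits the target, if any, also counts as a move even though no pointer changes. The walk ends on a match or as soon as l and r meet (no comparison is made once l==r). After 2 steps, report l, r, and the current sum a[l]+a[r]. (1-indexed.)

l=1 r=6: -9+39=30 >21, r--
l=1 r=5: -9+32=23 >21, r--

l=1, r=4, sum=8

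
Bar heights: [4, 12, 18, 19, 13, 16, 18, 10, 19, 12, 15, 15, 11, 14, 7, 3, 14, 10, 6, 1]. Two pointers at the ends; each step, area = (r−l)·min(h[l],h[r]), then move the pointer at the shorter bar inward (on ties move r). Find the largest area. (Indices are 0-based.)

max area = 196

[0,19] min(4,1)*19=19 best=19 * → r--
[0,18] min(4,6)*18=72 best=72 * → l++
[1,18] min(12,6)*17=102 best=102 * → r--
[1,17] min(12,10)*16=160 best=160 * → r--
[1,16] min(12,14)*15=180 best=180 * → l++
[2,16] min(18,14)*14=196 best=196 * → r--
[2,15] min(18,3)*13=39 best=196 → r--
[2,14] min(18,7)*12=84 best=196 → r--
[2,13] min(18,14)*11=154 best=196 → r--
[2,12] min(18,11)*10=110 best=196 → r--
[2,11] min(18,15)*9=135 best=196 → r--
[2,10] min(18,15)*8=120 best=196 → r--
[2,9] min(18,12)*7=84 best=196 → r--
[2,8] min(18,19)*6=108 best=196 → l++
[3,8] min(19,19)*5=95 best=196 → r--
[3,7] min(19,10)*4=40 best=196 → r--
[3,6] min(19,18)*3=54 best=196 → r--
[3,5] min(19,16)*2=32 best=196 → r--
[3,4] min(19,13)*1=13 best=196 → r--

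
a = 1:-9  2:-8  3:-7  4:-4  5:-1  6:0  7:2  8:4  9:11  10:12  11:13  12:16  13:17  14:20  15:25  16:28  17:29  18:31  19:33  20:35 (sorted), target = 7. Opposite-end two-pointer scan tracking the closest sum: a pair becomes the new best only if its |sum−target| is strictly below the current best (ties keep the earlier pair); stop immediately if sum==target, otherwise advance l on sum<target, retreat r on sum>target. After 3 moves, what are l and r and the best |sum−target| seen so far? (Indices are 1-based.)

[1,20] -9+35=26 d=19 * → r--
[1,19] -9+33=24 d=17 * → r--
[1,18] -9+31=22 d=15 * → r--

l=1, r=17, best |Δ|=15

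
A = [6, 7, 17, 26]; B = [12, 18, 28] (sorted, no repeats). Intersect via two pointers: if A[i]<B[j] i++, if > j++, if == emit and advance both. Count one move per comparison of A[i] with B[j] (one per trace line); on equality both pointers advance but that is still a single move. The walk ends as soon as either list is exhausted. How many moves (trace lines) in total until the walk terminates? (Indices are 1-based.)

i=1 j=1: 6<12, i++
i=2 j=1: 7<12, i++
i=3 j=1: 17>12, j++
i=3 j=2: 17<18, i++
i=4 j=2: 26>18, j++
i=4 j=3: 26<28, i++

6 moves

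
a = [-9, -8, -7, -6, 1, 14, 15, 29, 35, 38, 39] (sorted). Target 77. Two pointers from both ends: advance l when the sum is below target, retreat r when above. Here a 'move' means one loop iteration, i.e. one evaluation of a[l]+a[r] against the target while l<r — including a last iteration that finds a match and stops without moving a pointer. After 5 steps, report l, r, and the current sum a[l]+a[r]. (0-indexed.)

l=0 r=10: -9+39=30 <77, l++
l=1 r=10: -8+39=31 <77, l++
l=2 r=10: -7+39=32 <77, l++
l=3 r=10: -6+39=33 <77, l++
l=4 r=10: 1+39=40 <77, l++

l=5, r=10, sum=53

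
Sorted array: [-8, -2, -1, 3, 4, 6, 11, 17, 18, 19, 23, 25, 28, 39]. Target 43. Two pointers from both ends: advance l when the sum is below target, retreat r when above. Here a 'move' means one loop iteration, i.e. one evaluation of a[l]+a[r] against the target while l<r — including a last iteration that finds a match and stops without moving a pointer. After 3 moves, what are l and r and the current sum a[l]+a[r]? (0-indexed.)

l=3, r=13, sum=42

l=0 r=13: -8+39=31 <43, l++
l=1 r=13: -2+39=37 <43, l++
l=2 r=13: -1+39=38 <43, l++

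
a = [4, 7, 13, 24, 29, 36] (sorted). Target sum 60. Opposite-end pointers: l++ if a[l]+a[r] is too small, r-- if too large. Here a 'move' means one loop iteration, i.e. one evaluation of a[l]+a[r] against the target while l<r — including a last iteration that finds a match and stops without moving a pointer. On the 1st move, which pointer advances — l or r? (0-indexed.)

l

l=0 r=5: 4+36=40 <60, l++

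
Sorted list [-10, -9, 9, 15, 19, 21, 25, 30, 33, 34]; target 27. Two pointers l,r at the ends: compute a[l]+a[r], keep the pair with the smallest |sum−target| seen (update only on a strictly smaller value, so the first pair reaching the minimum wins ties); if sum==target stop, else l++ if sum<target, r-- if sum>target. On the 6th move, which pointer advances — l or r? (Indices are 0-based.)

r

[0,9] -10+34=24 d=3 * → l++
[1,9] -9+34=25 d=2 * → l++
[2,9] 9+34=43 d=16 → r--
[2,8] 9+33=42 d=15 → r--
[2,7] 9+30=39 d=12 → r--
[2,6] 9+25=34 d=7 → r--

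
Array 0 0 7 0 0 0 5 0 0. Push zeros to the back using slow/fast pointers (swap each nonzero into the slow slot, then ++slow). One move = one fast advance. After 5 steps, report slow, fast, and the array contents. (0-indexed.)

slow=1, fast=5, a=[7, 0, 0, 0, 0, 0, 5, 0, 0]

(s=0,f=0) a[fast]=0 → fast++
(s=0,f=1) a[fast]=0 → fast++
(s=0,f=2) a[fast]=7≠0 swap→a[0]=7 → slow++,fast++
(s=1,f=3) a[fast]=0 → fast++
(s=1,f=4) a[fast]=0 → fast++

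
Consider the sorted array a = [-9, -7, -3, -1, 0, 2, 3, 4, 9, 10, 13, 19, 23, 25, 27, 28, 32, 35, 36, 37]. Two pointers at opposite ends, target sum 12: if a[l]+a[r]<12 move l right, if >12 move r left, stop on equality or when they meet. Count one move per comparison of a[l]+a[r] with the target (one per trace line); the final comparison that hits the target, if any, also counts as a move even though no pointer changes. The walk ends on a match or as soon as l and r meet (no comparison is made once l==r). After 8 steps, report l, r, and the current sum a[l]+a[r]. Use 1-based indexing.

l=1, r=12, sum=10

[1,20] -9+37=28 >12 → r--
[1,19] -9+36=27 >12 → r--
[1,18] -9+35=26 >12 → r--
[1,17] -9+32=23 >12 → r--
[1,16] -9+28=19 >12 → r--
[1,15] -9+27=18 >12 → r--
[1,14] -9+25=16 >12 → r--
[1,13] -9+23=14 >12 → r--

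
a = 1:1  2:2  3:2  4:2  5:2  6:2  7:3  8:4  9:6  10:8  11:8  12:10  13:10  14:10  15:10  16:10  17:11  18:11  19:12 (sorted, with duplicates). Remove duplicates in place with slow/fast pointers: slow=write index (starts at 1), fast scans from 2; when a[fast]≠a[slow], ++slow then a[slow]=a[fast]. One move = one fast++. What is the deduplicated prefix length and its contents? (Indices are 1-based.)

slow=1 fast=2: a[fast]=2≠a[slow]=1 write a[2]=2, slow++,fast++
slow=2 fast=3: a[fast]=2=a[slow] dup, fast++
slow=2 fast=4: a[fast]=2=a[slow] dup, fast++
slow=2 fast=5: a[fast]=2=a[slow] dup, fast++
slow=2 fast=6: a[fast]=2=a[slow] dup, fast++
slow=2 fast=7: a[fast]=3≠a[slow]=2 write a[3]=3, slow++,fast++
slow=3 fast=8: a[fast]=4≠a[slow]=3 write a[4]=4, slow++,fast++
slow=4 fast=9: a[fast]=6≠a[slow]=4 write a[5]=6, slow++,fast++
slow=5 fast=10: a[fast]=8≠a[slow]=6 write a[6]=8, slow++,fast++
slow=6 fast=11: a[fast]=8=a[slow] dup, fast++
slow=6 fast=12: a[fast]=10≠a[slow]=8 write a[7]=10, slow++,fast++
slow=7 fast=13: a[fast]=10=a[slow] dup, fast++
slow=7 fast=14: a[fast]=10=a[slow] dup, fast++
slow=7 fast=15: a[fast]=10=a[slow] dup, fast++
slow=7 fast=16: a[fast]=10=a[slow] dup, fast++
slow=7 fast=17: a[fast]=11≠a[slow]=10 write a[8]=11, slow++,fast++
slow=8 fast=18: a[fast]=11=a[slow] dup, fast++
slow=8 fast=19: a[fast]=12≠a[slow]=11 write a[9]=12, slow++,fast++

length 9; prefix = [1, 2, 3, 4, 6, 8, 10, 11, 12]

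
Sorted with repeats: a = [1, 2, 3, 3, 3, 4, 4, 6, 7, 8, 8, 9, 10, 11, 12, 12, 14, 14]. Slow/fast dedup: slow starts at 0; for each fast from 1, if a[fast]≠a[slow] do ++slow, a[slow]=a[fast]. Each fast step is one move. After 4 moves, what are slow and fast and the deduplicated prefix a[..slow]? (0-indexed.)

slow=2, fast=5, prefix=[1, 2, 3]

slow=0 fast=1: a[fast]=2≠a[slow]=1 write a[1]=2, slow++,fast++
slow=1 fast=2: a[fast]=3≠a[slow]=2 write a[2]=3, slow++,fast++
slow=2 fast=3: a[fast]=3=a[slow] dup, fast++
slow=2 fast=4: a[fast]=3=a[slow] dup, fast++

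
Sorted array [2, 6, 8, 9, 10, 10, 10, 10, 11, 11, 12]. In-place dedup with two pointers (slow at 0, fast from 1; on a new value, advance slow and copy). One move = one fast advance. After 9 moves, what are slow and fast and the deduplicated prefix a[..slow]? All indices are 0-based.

(s=0,f=1) a[fast]=6≠a[slow]=2 write a[1]=6 → slow++,fast++
(s=1,f=2) a[fast]=8≠a[slow]=6 write a[2]=8 → slow++,fast++
(s=2,f=3) a[fast]=9≠a[slow]=8 write a[3]=9 → slow++,fast++
(s=3,f=4) a[fast]=10≠a[slow]=9 write a[4]=10 → slow++,fast++
(s=4,f=5) a[fast]=10=a[slow] dup → fast++
(s=4,f=6) a[fast]=10=a[slow] dup → fast++
(s=4,f=7) a[fast]=10=a[slow] dup → fast++
(s=4,f=8) a[fast]=11≠a[slow]=10 write a[5]=11 → slow++,fast++
(s=5,f=9) a[fast]=11=a[slow] dup → fast++

slow=5, fast=10, prefix=[2, 6, 8, 9, 10, 11]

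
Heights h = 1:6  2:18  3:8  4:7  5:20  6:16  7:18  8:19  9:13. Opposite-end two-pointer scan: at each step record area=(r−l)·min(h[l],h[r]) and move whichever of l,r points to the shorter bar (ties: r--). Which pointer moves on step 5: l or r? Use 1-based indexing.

[1,9] min(6,13)*8=48 best=48 * → l++
[2,9] min(18,13)*7=91 best=91 * → r--
[2,8] min(18,19)*6=108 best=108 * → l++
[3,8] min(8,19)*5=40 best=108 → l++
[4,8] min(7,19)*4=28 best=108 → l++

l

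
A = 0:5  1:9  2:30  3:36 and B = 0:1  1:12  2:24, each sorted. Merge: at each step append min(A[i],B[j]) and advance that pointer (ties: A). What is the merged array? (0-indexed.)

[1, 5, 9, 12, 24, 30, 36]

[i=0,j=0] A[i]=5>B[j]=1 take 1 → j++
[i=0,j=1] A[i]=5<=B[j]=12 take 5 → i++
[i=1,j=1] A[i]=9<=B[j]=12 take 9 → i++
[i=2,j=1] A[i]=30>B[j]=12 take 12 → j++
[i=2,j=2] A[i]=30>B[j]=24 take 24 → j++
[i=2,j=3] B done, take A[i]=30 → i++
[i=3,j=3] B done, take A[i]=36 → i++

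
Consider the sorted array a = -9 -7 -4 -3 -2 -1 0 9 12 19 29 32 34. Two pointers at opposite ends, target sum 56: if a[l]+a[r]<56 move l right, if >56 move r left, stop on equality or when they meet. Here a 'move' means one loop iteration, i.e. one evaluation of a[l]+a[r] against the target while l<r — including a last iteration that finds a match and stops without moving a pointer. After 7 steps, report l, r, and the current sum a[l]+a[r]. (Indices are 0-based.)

l=0 r=12: -9+34=25 <56, l++
l=1 r=12: -7+34=27 <56, l++
l=2 r=12: -4+34=30 <56, l++
l=3 r=12: -3+34=31 <56, l++
l=4 r=12: -2+34=32 <56, l++
l=5 r=12: -1+34=33 <56, l++
l=6 r=12: 0+34=34 <56, l++

l=7, r=12, sum=43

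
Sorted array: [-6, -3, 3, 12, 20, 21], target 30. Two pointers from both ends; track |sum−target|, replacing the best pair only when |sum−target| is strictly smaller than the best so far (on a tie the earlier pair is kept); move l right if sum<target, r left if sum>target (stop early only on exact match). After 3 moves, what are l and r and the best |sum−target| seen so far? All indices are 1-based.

l=4, r=6, best |Δ|=6

[1,6] -6+21=15 d=15 * → l++
[2,6] -3+21=18 d=12 * → l++
[3,6] 3+21=24 d=6 * → l++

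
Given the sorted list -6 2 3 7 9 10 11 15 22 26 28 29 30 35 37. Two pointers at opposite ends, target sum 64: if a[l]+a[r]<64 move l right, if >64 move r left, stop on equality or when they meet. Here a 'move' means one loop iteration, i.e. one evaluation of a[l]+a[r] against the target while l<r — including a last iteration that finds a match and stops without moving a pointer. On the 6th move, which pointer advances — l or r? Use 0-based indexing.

l

[0,14] -6+37=31 <64 → l++
[1,14] 2+37=39 <64 → l++
[2,14] 3+37=40 <64 → l++
[3,14] 7+37=44 <64 → l++
[4,14] 9+37=46 <64 → l++
[5,14] 10+37=47 <64 → l++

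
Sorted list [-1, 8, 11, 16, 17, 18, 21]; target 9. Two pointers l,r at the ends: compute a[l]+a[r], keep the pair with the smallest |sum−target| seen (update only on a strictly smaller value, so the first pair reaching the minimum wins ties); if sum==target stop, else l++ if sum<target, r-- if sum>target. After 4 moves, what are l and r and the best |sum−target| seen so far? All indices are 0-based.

l=0, r=2, best |Δ|=6

[0,6] -1+21=20 d=11 * → r--
[0,5] -1+18=17 d=8 * → r--
[0,4] -1+17=16 d=7 * → r--
[0,3] -1+16=15 d=6 * → r--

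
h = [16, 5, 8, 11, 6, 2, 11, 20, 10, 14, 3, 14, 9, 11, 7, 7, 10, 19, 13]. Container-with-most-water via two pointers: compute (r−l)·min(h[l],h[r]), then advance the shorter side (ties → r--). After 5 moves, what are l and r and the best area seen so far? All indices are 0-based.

l=4, r=17, best area=272

[0,18] min(16,13)*18=234 best=234 * → r--
[0,17] min(16,19)*17=272 best=272 * → l++
[1,17] min(5,19)*16=80 best=272 → l++
[2,17] min(8,19)*15=120 best=272 → l++
[3,17] min(11,19)*14=154 best=272 → l++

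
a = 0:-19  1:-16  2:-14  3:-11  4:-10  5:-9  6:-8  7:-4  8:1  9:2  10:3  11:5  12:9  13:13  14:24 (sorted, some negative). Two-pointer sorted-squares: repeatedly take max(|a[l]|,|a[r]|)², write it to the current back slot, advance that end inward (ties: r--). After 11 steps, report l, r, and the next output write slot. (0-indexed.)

l=7, r=10, next write slot=3

[0,14] |-19|<=|24| out[14]=576 → r--
[0,13] |-19|>|13| out[13]=361 → l++
[1,13] |-16|>|13| out[12]=256 → l++
[2,13] |-14|>|13| out[11]=196 → l++
[3,13] |-11|<=|13| out[10]=169 → r--
[3,12] |-11|>|9| out[9]=121 → l++
[4,12] |-10|>|9| out[8]=100 → l++
[5,12] |-9|<=|9| out[7]=81 → r--
[5,11] |-9|>|5| out[6]=81 → l++
[6,11] |-8|>|5| out[5]=64 → l++
[7,11] |-4|<=|5| out[4]=25 → r--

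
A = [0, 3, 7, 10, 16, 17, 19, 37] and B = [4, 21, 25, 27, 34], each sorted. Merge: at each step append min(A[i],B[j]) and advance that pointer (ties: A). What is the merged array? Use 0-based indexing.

[0, 3, 4, 7, 10, 16, 17, 19, 21, 25, 27, 34, 37]

i=0 j=0: A[i]=0<=B[j]=4 take 0, i++
i=1 j=0: A[i]=3<=B[j]=4 take 3, i++
i=2 j=0: A[i]=7>B[j]=4 take 4, j++
i=2 j=1: A[i]=7<=B[j]=21 take 7, i++
i=3 j=1: A[i]=10<=B[j]=21 take 10, i++
i=4 j=1: A[i]=16<=B[j]=21 take 16, i++
i=5 j=1: A[i]=17<=B[j]=21 take 17, i++
i=6 j=1: A[i]=19<=B[j]=21 take 19, i++
i=7 j=1: A[i]=37>B[j]=21 take 21, j++
i=7 j=2: A[i]=37>B[j]=25 take 25, j++
i=7 j=3: A[i]=37>B[j]=27 take 27, j++
i=7 j=4: A[i]=37>B[j]=34 take 34, j++
i=7 j=5: B done, take A[i]=37, i++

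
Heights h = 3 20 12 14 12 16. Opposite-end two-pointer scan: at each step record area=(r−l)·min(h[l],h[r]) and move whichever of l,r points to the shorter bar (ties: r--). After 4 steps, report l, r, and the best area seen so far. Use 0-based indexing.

[0,5] min(3,16)*5=15 best=15 * → l++
[1,5] min(20,16)*4=64 best=64 * → r--
[1,4] min(20,12)*3=36 best=64 → r--
[1,3] min(20,14)*2=28 best=64 → r--

l=1, r=2, best area=64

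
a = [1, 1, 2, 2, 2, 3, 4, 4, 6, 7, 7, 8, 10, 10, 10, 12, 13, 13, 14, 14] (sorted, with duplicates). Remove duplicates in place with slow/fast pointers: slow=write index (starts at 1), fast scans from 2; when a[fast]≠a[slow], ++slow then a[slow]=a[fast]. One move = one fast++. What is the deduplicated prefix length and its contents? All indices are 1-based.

(s=1,f=2) a[fast]=1=a[slow] dup → fast++
(s=1,f=3) a[fast]=2≠a[slow]=1 write a[2]=2 → slow++,fast++
(s=2,f=4) a[fast]=2=a[slow] dup → fast++
(s=2,f=5) a[fast]=2=a[slow] dup → fast++
(s=2,f=6) a[fast]=3≠a[slow]=2 write a[3]=3 → slow++,fast++
(s=3,f=7) a[fast]=4≠a[slow]=3 write a[4]=4 → slow++,fast++
(s=4,f=8) a[fast]=4=a[slow] dup → fast++
(s=4,f=9) a[fast]=6≠a[slow]=4 write a[5]=6 → slow++,fast++
(s=5,f=10) a[fast]=7≠a[slow]=6 write a[6]=7 → slow++,fast++
(s=6,f=11) a[fast]=7=a[slow] dup → fast++
(s=6,f=12) a[fast]=8≠a[slow]=7 write a[7]=8 → slow++,fast++
(s=7,f=13) a[fast]=10≠a[slow]=8 write a[8]=10 → slow++,fast++
(s=8,f=14) a[fast]=10=a[slow] dup → fast++
(s=8,f=15) a[fast]=10=a[slow] dup → fast++
(s=8,f=16) a[fast]=12≠a[slow]=10 write a[9]=12 → slow++,fast++
(s=9,f=17) a[fast]=13≠a[slow]=12 write a[10]=13 → slow++,fast++
(s=10,f=18) a[fast]=13=a[slow] dup → fast++
(s=10,f=19) a[fast]=14≠a[slow]=13 write a[11]=14 → slow++,fast++
(s=11,f=20) a[fast]=14=a[slow] dup → fast++

length 11; prefix = [1, 2, 3, 4, 6, 7, 8, 10, 12, 13, 14]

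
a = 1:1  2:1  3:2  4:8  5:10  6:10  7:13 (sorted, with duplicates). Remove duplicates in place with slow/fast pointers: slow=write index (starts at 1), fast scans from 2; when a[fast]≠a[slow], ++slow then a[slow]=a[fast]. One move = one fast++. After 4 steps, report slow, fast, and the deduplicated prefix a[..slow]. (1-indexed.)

(s=1,f=2) a[fast]=1=a[slow] dup → fast++
(s=1,f=3) a[fast]=2≠a[slow]=1 write a[2]=2 → slow++,fast++
(s=2,f=4) a[fast]=8≠a[slow]=2 write a[3]=8 → slow++,fast++
(s=3,f=5) a[fast]=10≠a[slow]=8 write a[4]=10 → slow++,fast++

slow=4, fast=6, prefix=[1, 2, 8, 10]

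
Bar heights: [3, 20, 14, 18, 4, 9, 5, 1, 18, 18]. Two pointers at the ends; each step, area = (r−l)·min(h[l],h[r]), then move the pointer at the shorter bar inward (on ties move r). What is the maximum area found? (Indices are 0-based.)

[0,9] min(3,18)*9=27 best=27 * → l++
[1,9] min(20,18)*8=144 best=144 * → r--
[1,8] min(20,18)*7=126 best=144 → r--
[1,7] min(20,1)*6=6 best=144 → r--
[1,6] min(20,5)*5=25 best=144 → r--
[1,5] min(20,9)*4=36 best=144 → r--
[1,4] min(20,4)*3=12 best=144 → r--
[1,3] min(20,18)*2=36 best=144 → r--
[1,2] min(20,14)*1=14 best=144 → r--

max area = 144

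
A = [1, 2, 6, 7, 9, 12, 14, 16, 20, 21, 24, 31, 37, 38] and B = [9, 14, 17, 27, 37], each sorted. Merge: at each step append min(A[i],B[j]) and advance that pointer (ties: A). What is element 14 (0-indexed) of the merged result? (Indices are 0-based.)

merged[14] = 27

i=0 j=0: A[i]=1<=B[j]=9 take 1, i++
i=1 j=0: A[i]=2<=B[j]=9 take 2, i++
i=2 j=0: A[i]=6<=B[j]=9 take 6, i++
i=3 j=0: A[i]=7<=B[j]=9 take 7, i++
i=4 j=0: A[i]=9<=B[j]=9 take 9, i++
i=5 j=0: A[i]=12>B[j]=9 take 9, j++
i=5 j=1: A[i]=12<=B[j]=14 take 12, i++
i=6 j=1: A[i]=14<=B[j]=14 take 14, i++
i=7 j=1: A[i]=16>B[j]=14 take 14, j++
i=7 j=2: A[i]=16<=B[j]=17 take 16, i++
i=8 j=2: A[i]=20>B[j]=17 take 17, j++
i=8 j=3: A[i]=20<=B[j]=27 take 20, i++
i=9 j=3: A[i]=21<=B[j]=27 take 21, i++
i=10 j=3: A[i]=24<=B[j]=27 take 24, i++
i=11 j=3: A[i]=31>B[j]=27 take 27, j++
i=11 j=4: A[i]=31<=B[j]=37 take 31, i++
i=12 j=4: A[i]=37<=B[j]=37 take 37, i++
i=13 j=4: A[i]=38>B[j]=37 take 37, j++
i=13 j=5: B done, take A[i]=38, i++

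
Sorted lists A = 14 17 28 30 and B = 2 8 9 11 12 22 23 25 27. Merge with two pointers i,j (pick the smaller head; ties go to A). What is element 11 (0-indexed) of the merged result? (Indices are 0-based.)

[i=0,j=0] A[i]=14>B[j]=2 take 2 → j++
[i=0,j=1] A[i]=14>B[j]=8 take 8 → j++
[i=0,j=2] A[i]=14>B[j]=9 take 9 → j++
[i=0,j=3] A[i]=14>B[j]=11 take 11 → j++
[i=0,j=4] A[i]=14>B[j]=12 take 12 → j++
[i=0,j=5] A[i]=14<=B[j]=22 take 14 → i++
[i=1,j=5] A[i]=17<=B[j]=22 take 17 → i++
[i=2,j=5] A[i]=28>B[j]=22 take 22 → j++
[i=2,j=6] A[i]=28>B[j]=23 take 23 → j++
[i=2,j=7] A[i]=28>B[j]=25 take 25 → j++
[i=2,j=8] A[i]=28>B[j]=27 take 27 → j++
[i=2,j=9] B done, take A[i]=28 → i++
[i=3,j=9] B done, take A[i]=30 → i++

merged[11] = 28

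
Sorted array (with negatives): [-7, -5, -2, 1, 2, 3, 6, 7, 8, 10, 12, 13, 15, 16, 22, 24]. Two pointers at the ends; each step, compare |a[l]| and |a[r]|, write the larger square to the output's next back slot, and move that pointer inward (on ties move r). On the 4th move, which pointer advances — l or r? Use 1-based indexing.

[1,16] |-7|<=|24| out[16]=576 → r--
[1,15] |-7|<=|22| out[15]=484 → r--
[1,14] |-7|<=|16| out[14]=256 → r--
[1,13] |-7|<=|15| out[13]=225 → r--

r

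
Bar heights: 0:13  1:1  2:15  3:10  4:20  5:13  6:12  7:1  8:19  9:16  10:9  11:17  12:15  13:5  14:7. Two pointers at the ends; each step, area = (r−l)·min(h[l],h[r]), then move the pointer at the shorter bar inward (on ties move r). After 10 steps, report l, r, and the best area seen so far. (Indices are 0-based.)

l=0 r=14: min(13,7)*14=98 best=98 *, r--
l=0 r=13: min(13,5)*13=65 best=98, r--
l=0 r=12: min(13,15)*12=156 best=156 *, l++
l=1 r=12: min(1,15)*11=11 best=156, l++
l=2 r=12: min(15,15)*10=150 best=156, r--
l=2 r=11: min(15,17)*9=135 best=156, l++
l=3 r=11: min(10,17)*8=80 best=156, l++
l=4 r=11: min(20,17)*7=119 best=156, r--
l=4 r=10: min(20,9)*6=54 best=156, r--
l=4 r=9: min(20,16)*5=80 best=156, r--

l=4, r=8, best area=156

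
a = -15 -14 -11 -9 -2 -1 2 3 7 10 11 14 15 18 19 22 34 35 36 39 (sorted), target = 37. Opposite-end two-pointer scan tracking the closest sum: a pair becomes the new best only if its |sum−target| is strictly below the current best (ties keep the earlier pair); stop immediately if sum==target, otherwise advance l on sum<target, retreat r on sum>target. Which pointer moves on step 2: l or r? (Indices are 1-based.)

l=1 r=20: -15+39=24 d=13 *, l++
l=2 r=20: -14+39=25 d=12 *, l++

l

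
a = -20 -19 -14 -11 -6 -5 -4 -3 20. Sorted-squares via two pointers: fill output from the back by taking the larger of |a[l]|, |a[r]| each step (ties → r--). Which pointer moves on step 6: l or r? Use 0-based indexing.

[0,8] |-20|<=|20| out[8]=400 → r--
[0,7] |-20|>|-3| out[7]=400 → l++
[1,7] |-19|>|-3| out[6]=361 → l++
[2,7] |-14|>|-3| out[5]=196 → l++
[3,7] |-11|>|-3| out[4]=121 → l++
[4,7] |-6|>|-3| out[3]=36 → l++

l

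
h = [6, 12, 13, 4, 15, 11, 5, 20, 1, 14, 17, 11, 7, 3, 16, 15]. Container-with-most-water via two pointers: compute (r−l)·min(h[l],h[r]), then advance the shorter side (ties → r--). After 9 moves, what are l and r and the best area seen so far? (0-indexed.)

l=0 r=15: min(6,15)*15=90 best=90 *, l++
l=1 r=15: min(12,15)*14=168 best=168 *, l++
l=2 r=15: min(13,15)*13=169 best=169 *, l++
l=3 r=15: min(4,15)*12=48 best=169, l++
l=4 r=15: min(15,15)*11=165 best=169, r--
l=4 r=14: min(15,16)*10=150 best=169, l++
l=5 r=14: min(11,16)*9=99 best=169, l++
l=6 r=14: min(5,16)*8=40 best=169, l++
l=7 r=14: min(20,16)*7=112 best=169, r--

l=7, r=13, best area=169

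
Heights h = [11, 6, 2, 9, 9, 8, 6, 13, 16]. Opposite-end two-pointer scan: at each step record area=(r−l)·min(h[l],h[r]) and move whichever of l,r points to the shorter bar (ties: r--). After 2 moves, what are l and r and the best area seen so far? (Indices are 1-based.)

l=3, r=9, best area=88

[1,9] min(11,16)*8=88 best=88 * → l++
[2,9] min(6,16)*7=42 best=88 → l++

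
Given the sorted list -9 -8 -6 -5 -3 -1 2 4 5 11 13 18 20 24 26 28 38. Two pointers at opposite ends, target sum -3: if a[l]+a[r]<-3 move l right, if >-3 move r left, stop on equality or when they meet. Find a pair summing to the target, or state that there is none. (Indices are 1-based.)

(-8, 5)

l=1 r=17: -9+38=29 >-3, r--
l=1 r=16: -9+28=19 >-3, r--
l=1 r=15: -9+26=17 >-3, r--
l=1 r=14: -9+24=15 >-3, r--
l=1 r=13: -9+20=11 >-3, r--
l=1 r=12: -9+18=9 >-3, r--
l=1 r=11: -9+13=4 >-3, r--
l=1 r=10: -9+11=2 >-3, r--
l=1 r=9: -9+5=-4 <-3, l++
l=2 r=9: -8+5=-3, found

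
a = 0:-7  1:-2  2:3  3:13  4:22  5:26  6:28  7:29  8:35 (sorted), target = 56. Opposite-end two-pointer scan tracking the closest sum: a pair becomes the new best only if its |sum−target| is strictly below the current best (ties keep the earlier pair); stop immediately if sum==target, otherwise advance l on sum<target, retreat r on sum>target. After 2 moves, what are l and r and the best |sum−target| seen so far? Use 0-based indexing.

l=0 r=8: -7+35=28 d=28 *, l++
l=1 r=8: -2+35=33 d=23 *, l++

l=2, r=8, best |Δ|=23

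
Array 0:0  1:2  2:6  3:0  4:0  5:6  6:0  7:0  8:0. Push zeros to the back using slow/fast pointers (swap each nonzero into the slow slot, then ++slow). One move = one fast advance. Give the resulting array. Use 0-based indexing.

[2, 6, 6, 0, 0, 0, 0, 0, 0]

slow=0 fast=0: a[fast]=0, fast++
slow=0 fast=1: a[fast]=2≠0 swap→a[0]=2, slow++,fast++
slow=1 fast=2: a[fast]=6≠0 swap→a[1]=6, slow++,fast++
slow=2 fast=3: a[fast]=0, fast++
slow=2 fast=4: a[fast]=0, fast++
slow=2 fast=5: a[fast]=6≠0 swap→a[2]=6, slow++,fast++
slow=3 fast=6: a[fast]=0, fast++
slow=3 fast=7: a[fast]=0, fast++
slow=3 fast=8: a[fast]=0, fast++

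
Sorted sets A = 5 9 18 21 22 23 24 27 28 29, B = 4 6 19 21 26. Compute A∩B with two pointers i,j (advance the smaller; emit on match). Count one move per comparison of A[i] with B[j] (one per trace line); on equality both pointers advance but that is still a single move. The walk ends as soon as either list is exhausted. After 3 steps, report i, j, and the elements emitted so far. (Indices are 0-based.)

i=1, j=2, emitted=[]

i=0 j=0: 5>4, j++
i=0 j=1: 5<6, i++
i=1 j=1: 9>6, j++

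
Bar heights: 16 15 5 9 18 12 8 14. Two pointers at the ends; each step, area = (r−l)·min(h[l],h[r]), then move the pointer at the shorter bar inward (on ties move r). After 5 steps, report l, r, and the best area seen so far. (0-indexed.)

[0,7] min(16,14)*7=98 best=98 * → r--
[0,6] min(16,8)*6=48 best=98 → r--
[0,5] min(16,12)*5=60 best=98 → r--
[0,4] min(16,18)*4=64 best=98 → l++
[1,4] min(15,18)*3=45 best=98 → l++

l=2, r=4, best area=98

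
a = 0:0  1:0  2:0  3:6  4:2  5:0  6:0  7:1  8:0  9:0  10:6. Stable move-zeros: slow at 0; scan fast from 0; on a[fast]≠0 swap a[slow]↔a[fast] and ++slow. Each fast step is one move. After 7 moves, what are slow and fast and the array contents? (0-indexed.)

slow=0 fast=0: a[fast]=0, fast++
slow=0 fast=1: a[fast]=0, fast++
slow=0 fast=2: a[fast]=0, fast++
slow=0 fast=3: a[fast]=6≠0 swap→a[0]=6, slow++,fast++
slow=1 fast=4: a[fast]=2≠0 swap→a[1]=2, slow++,fast++
slow=2 fast=5: a[fast]=0, fast++
slow=2 fast=6: a[fast]=0, fast++

slow=2, fast=7, a=[6, 2, 0, 0, 0, 0, 0, 1, 0, 0, 6]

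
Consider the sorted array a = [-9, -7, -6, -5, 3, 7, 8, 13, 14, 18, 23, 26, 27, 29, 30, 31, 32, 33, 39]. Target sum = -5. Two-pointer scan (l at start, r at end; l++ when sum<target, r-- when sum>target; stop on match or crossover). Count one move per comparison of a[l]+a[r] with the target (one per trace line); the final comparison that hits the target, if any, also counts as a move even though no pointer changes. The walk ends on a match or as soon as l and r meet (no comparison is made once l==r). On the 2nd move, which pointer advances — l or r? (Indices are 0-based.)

r

[0,18] -9+39=30 >-5 → r--
[0,17] -9+33=24 >-5 → r--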